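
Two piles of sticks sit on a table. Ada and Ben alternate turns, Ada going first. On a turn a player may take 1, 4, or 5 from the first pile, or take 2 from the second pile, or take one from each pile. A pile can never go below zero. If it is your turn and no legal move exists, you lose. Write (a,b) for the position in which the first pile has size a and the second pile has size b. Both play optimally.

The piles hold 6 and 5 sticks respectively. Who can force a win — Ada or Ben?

Use the standard recursion: the mover loses at a terminal position; elsewhere, the mover wins exactly when some move hands the opponent an L position.
No move ever increases a pile, so every position that can arise here has a ≤ 6 and b ≤ 5; it is enough to label the cells with 0 ≤ a ≤ 6 and 0 ≤ b ≤ 5.
Every move lowers a or b (never raises either), so fill the grid row by row in increasing a, and left to right within a row: each cell's successors are then already labelled.
      b=0  b=1  b=2  b=3  b=4  b=5
a=0:    L    L    W    W    L    L
a=1:    W    W    W    L    W    W
a=2:    L    L    W    W    W    L
a=3:    W    W    W    L    L    W
a=4:    W    W    L    W    W    W
a=5:    W    W    W    W    W    W
a=6:    W    W    L    W    W    W
Cells with no legal move (terminal, hence L): (0,0), (0,1).
The remaining L cells, each justified by listing all of its moves:
(0,4): only reaches (0,2)(W), which is W → L
(0,5): only reaches (0,3)(W), which is W → L
(1,3): only reaches (0,3)(W), (1,1)(W), (0,2)(W), all W → L
(2,0): only reaches (1,0)(W), which is W → L
(2,1): only reaches (1,1)(W), (1,0)(W), all W → L
(2,5): only reaches (1,5)(W), (2,3)(W), (1,4)(W), all W → L
(3,3): only reaches (2,3)(W), (3,1)(W), (2,2)(W), all W → L
(3,4): only reaches (2,4)(W), (3,2)(W), (2,3)(W), all W → L
(4,2): only reaches (3,2)(W), (0,2)(W), (4,0)(W), (3,1)(W), all W → L
(6,2): only reaches (5,2)(W), (2,2)(W), (1,2)(W), (6,0)(W), (5,1)(W), all W → L
Every other cell has at least one move into one of the L cells above, so it is W.
From (6,5) Ada can move to (2,5), reaching an L position.

Ada wins.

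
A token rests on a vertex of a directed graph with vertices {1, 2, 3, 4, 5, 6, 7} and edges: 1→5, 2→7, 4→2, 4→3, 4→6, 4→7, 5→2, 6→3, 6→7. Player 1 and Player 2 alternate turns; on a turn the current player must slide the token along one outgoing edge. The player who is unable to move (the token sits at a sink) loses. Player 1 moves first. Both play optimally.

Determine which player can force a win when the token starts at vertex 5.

Use the standard recursion: the mover loses at a terminal position; elsewhere, the mover wins exactly when some move hands the opponent an L position.
Every edge goes from a vertex to one that appears earlier in the order 3, 7, 6, 2, 4, 5, 1, so processing vertices in that order labels each vertex after all of its successors.
3: no outgoing edge → L
7: no outgoing edge → L
6: reaches L-position 7 → W
2: reaches L-position 7 → W
4: reaches L-position 7 → W
5: only reaches 2(W), which is W → L
1: reaches L-position 5 → W
Every move from 5 reaches a W position, so the mover loses.

Player 2 wins.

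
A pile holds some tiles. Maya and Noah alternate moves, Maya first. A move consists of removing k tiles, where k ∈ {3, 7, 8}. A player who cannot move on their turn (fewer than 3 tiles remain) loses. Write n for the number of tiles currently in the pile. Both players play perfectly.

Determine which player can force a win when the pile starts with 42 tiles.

Use the standard recursion: the mover loses at a terminal position; elsewhere, the mover wins exactly when some move hands the opponent an L position.
n=0: no move → L
n=1: no move → L
n=2: no move → L
n=3: W (go to 0, an L position)
n=4: W (go to 1, an L position)
n=5: W (go to 2, an L position)
n=6: L (sole option 3(W) is W)
n=7: W (go to 0, an L position)
n=8: W (go to 1, an L position)
n=9: W (go to 6, an L position)
n=10: W (go to 2, an L position)
n=11: L (options 8(W), 4(W), 3(W) are all W)
n=12: L (options 9(W), 5(W), 4(W) are all W)
n=13: W (go to 6, an L position)
n=14: W (go to 11, an L position)
n=15: W (go to 12, an L position)
n=16: L (options 13(W), 9(W), 8(W) are all W)
n=17: L (options 14(W), 10(W), 9(W) are all W)
n=18: W (go to 11, an L position)
n=19: W (go to 16, an L position)
n=20: W (go to 17, an L position)
n=21: L (options 18(W), 14(W), 13(W) are all W)
n=22: L (options 19(W), 15(W), 14(W) are all W)
n=23: W (go to 16, an L position)
n=24: W (go to 21, an L position)
n=25: W (go to 22, an L position)
n=26: L (options 23(W), 19(W), 18(W) are all W)
n=27: L (options 24(W), 20(W), 19(W) are all W)
n=28: W (go to 21, an L position)
n=29: W (go to 26, an L position)
n=30: W (go to 27, an L position)
n=31: L (options 28(W), 24(W), 23(W) are all W)
n=32: L (options 29(W), 25(W), 24(W) are all W)
n=33: W (go to 26, an L position)
n=34: W (go to 31, an L position)
n=35: W (go to 32, an L position)
n=36: L (options 33(W), 29(W), 28(W) are all W)
n=37: L (options 34(W), 30(W), 29(W) are all W)
n=38: W (go to 31, an L position)
n=39: W (go to 36, an L position)
n=40: W (go to 37, an L position)
n=41: L (options 38(W), 34(W), 33(W) are all W)
n=42: L (options 39(W), 35(W), 34(W) are all W)
The starting position 42 is L: whatever Maya does, the opponent receives a W position.

Noah wins.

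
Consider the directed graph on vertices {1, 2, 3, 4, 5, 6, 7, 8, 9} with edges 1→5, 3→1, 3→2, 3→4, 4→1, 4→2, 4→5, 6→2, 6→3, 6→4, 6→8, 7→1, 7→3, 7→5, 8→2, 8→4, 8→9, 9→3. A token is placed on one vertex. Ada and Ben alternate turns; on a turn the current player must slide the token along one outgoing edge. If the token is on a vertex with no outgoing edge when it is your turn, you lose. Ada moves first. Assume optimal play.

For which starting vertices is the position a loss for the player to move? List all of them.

Work bottom-up. With no move the player to move loses. Otherwise the position is W if at least one move leads to an L position for the opponent, and L if every move leads to a W.
Every edge goes from a vertex to one that appears earlier in the order 2, 5, 1, 4, 3, 9, 8, 6, 7, so processing vertices in that order labels each vertex after all of its successors.
2: no outgoing edge → L
5: no outgoing edge → L
1: W (go to 5, an L position)
4: W (go to 5, an L position)
3: W (go to 2, an L position)
9: L (sole option 3(W) is W)
8: W (go to 9, an L position)
6: W (go to 2, an L position)
7: W (go to 5, an L position)
The losing starting vertices are exactly the entries labelled L in this table (3 of them).

2, 5, 9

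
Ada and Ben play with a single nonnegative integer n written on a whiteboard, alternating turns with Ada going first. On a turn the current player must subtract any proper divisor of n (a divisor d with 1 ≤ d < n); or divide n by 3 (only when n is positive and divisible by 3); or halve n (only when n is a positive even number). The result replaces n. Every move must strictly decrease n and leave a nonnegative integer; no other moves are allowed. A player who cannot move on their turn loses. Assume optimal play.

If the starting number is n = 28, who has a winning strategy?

Classify positions by backward induction: terminal positions (no move available) are L. From any other position, the mover wins iff some move reaches an L.
n=0: no move → L
n=1: no move → L
n=2: can move to 1, which is L ⇒ W
n=3: can move to 1, which is L ⇒ W
n=4: moves to 2(W), 3(W); every one is W ⇒ L
n=5: can move to 4, which is L ⇒ W
n=6: can move to 4, which is L ⇒ W
n=7: the only move is to 6(W), a W ⇒ L
n=8: can move to 4, which is L ⇒ W
n=9: moves to 3(W), 6(W), 8(W); every one is W ⇒ L
n=10: can move to 9, which is L ⇒ W
n=11: the only move is to 10(W), a W ⇒ L
n=12: can move to 4, which is L ⇒ W
n=13: the only move is to 12(W), a W ⇒ L
n=14: can move to 7, which is L ⇒ W
n=15: moves to 5(W), 10(W), 12(W), 14(W); every one is W ⇒ L
n=16: can move to 15, which is L ⇒ W
n=17: the only move is to 16(W), a W ⇒ L
n=18: can move to 9, which is L ⇒ W
n=19: the only move is to 18(W), a W ⇒ L
n=20: can move to 15, which is L ⇒ W
n=21: can move to 7, which is L ⇒ W
n=22: can move to 11, which is L ⇒ W
n=23: the only move is to 22(W), a W ⇒ L
n=24: can move to 23, which is L ⇒ W
n=25: moves to 20(W), 24(W); every one is W ⇒ L
n=26: can move to 13, which is L ⇒ W
n=27: can move to 9, which is L ⇒ W
n=28: moves to 14(W), 21(W), 24(W), 26(W), 27(W); every one is W ⇒ L
Every move from 28 reaches a W position, so the mover loses.

Ben wins.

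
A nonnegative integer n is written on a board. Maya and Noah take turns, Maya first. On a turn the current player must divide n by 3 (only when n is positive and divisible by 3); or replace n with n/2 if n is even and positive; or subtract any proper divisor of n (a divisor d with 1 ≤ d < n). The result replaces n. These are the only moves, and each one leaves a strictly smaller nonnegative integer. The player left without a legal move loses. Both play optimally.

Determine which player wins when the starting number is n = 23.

Positions with no move are L. A position that does have a move is losing for the player to move precisely when every available move leads to a winning position for the opponent. Fill in the labels:
n=0: no move → L
n=1: no move → L
n=2: →1(L), so W
n=3: →1(L), so W
n=4: →2(W), 3(W) — all W, so L
n=5: →4(L), so W
n=6: →4(L), so W
n=7: →6(W) only, which is W, so L
n=8: →4(L), so W
n=9: →3(W), 6(W), 8(W) — all W, so L
n=10: →9(L), so W
n=11: →10(W) only, which is W, so L
n=12: →4(L), so W
n=13: →12(W) only, which is W, so L
n=14: →7(L), so W
n=15: →5(W), 10(W), 12(W), 14(W) — all W, so L
n=16: →15(L), so W
n=17: →16(W) only, which is W, so L
n=18: →9(L), so W
n=19: →18(W) only, which is W, so L
n=20: →15(L), so W
n=21: →7(L), so W
n=22: →11(L), so W
n=23: →22(W) only, which is W, so L
The starting position 23 is L: whatever Maya does, the opponent receives a W position.

Noah wins.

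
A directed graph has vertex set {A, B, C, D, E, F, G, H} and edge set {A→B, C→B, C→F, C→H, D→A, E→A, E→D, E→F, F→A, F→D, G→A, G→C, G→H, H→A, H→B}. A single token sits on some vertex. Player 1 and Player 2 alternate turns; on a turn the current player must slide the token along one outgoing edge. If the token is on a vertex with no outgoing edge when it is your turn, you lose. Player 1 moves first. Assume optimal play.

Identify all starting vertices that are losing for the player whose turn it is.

B, D, G

Label each position W (a win for the player to move) or L (a loss). A position with no legal move is L; any other position is W exactly when some move reaches an L, and L when every move reaches a W.
Every edge goes from a vertex to one that appears earlier in the order B, A, H, D, F, C, G, E, so processing vertices in that order labels each vertex after all of its successors.
B: no outgoing edge → L
A: W (go to B, an L position)
H: W (go to B, an L position)
D: L (sole option A(W) is W)
F: W (go to D, an L position)
C: W (go to B, an L position)
G: L (options C(W), H(W), A(W) are all W)
E: W (go to D, an L position)
The losing starting vertices are exactly the entries labelled L in this table (3 of them).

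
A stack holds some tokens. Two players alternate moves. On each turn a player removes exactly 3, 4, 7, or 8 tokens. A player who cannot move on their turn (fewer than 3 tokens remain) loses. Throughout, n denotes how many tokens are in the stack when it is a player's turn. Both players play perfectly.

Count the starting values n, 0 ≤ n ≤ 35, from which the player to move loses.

12

Use the standard recursion: the mover loses at a terminal position; elsewhere, the mover wins exactly when some move hands the opponent an L position.
n=0: no move → L
n=1: no move → L
n=2: no move → L
n=3: can move to 0, which is L ⇒ W
n=4: can move to 1, which is L ⇒ W
n=5: can move to 2, which is L ⇒ W
n=6: can move to 2, which is L ⇒ W
n=7: can move to 0, which is L ⇒ W
n=8: can move to 1, which is L ⇒ W
n=9: can move to 2, which is L ⇒ W
n=10: can move to 2, which is L ⇒ W
n=11: moves to 8(W), 7(W), 4(W), 3(W); every one is W ⇒ L
n=12: moves to 9(W), 8(W), 5(W), 4(W); every one is W ⇒ L
n=13: moves to 10(W), 9(W), 6(W), 5(W); every one is W ⇒ L
n=14: can move to 11, which is L ⇒ W
n=15: can move to 12, which is L ⇒ W
n=16: can move to 13, which is L ⇒ W
n=17: can move to 13, which is L ⇒ W
n=18: can move to 11, which is L ⇒ W
n=19: can move to 12, which is L ⇒ W
n=20: can move to 13, which is L ⇒ W
n=21: can move to 13, which is L ⇒ W
n=22: moves to 19(W), 18(W), 15(W), 14(W); every one is W ⇒ L
n=23: moves to 20(W), 19(W), 16(W), 15(W); every one is W ⇒ L
n=24: moves to 21(W), 20(W), 17(W), 16(W); every one is W ⇒ L
n=25: can move to 22, which is L ⇒ W
n=26: can move to 23, which is L ⇒ W
n=27: can move to 24, which is L ⇒ W
n=28: can move to 24, which is L ⇒ W
n=29: can move to 22, which is L ⇒ W
n=30: can move to 23, which is L ⇒ W
n=31: can move to 24, which is L ⇒ W
n=32: can move to 24, which is L ⇒ W
n=33: moves to 30(W), 29(W), 26(W), 25(W); every one is W ⇒ L
n=34: moves to 31(W), 30(W), 27(W), 26(W); every one is W ⇒ L
n=35: moves to 32(W), 31(W), 28(W), 27(W); every one is W ⇒ L
L entries with 0 ≤ n ≤ 35: n = 0, 1, 2, 11, 12, 13, 22, 23, 24, 33, 34, 35; that makes 12.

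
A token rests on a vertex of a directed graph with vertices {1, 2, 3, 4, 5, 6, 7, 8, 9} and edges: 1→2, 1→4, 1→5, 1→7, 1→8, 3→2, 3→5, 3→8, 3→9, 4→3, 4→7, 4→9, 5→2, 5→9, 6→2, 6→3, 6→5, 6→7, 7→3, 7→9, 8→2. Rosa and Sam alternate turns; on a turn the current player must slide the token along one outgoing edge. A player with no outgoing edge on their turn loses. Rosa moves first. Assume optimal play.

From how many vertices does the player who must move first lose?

Positions with no move are L. A position that does have a move is losing for the player to move precisely when every available move leads to a winning position for the opponent. Fill in the labels:
Every edge goes from a vertex to one that appears earlier in the order 2, 9, 5, 8, 3, 7, 4, 1, 6, so processing vertices in that order labels each vertex after all of its successors.
2: no outgoing edge → L
9: no outgoing edge → L
5: W (go to 9, an L position)
8: W (go to 2, an L position)
3: W (go to 9, an L position)
7: W (go to 9, an L position)
4: W (go to 9, an L position)
1: W (go to 2, an L position)
6: W (go to 2, an L position)
The L vertices are 2, 9; that is 2 in all.

2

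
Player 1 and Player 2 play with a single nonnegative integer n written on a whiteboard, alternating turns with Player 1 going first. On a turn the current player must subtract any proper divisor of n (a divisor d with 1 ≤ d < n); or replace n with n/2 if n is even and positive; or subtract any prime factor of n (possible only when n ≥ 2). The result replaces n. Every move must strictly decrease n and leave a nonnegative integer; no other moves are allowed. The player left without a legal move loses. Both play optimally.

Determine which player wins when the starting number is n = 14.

Player 2 wins.

Build the W/L table. Terminal = L. A non-terminal position is W if it has a move to some L; otherwise it is L.
n=0: no move → L
n=1: no move → L
n=2: reaches L-position 0 → W
n=3: reaches L-position 0 → W
n=4: only reaches 2(W), 3(W), all W → L
n=5: reaches L-position 0 → W
n=6: reaches L-position 4 → W
n=7: reaches L-position 0 → W
n=8: reaches L-position 4 → W
n=9: only reaches 6(W), 8(W), all W → L
n=10: reaches L-position 9 → W
n=11: reaches L-position 0 → W
n=12: reaches L-position 9 → W
n=13: reaches L-position 0 → W
n=14: only reaches 7(W), 12(W), 13(W), all W → L
Every move from 14 reaches a W position, so the mover loses.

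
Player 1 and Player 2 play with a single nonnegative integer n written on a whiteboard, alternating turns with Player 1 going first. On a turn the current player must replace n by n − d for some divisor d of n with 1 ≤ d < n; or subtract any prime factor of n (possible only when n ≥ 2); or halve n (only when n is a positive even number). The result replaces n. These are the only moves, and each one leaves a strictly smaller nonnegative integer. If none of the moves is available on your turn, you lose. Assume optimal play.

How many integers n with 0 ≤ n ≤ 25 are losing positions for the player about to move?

6

Build the W/L table. Terminal = L. A non-terminal position is W if it has a move to some L; otherwise it is L.
n=0: no move → L
n=1: no move → L
n=2: →0(L), so W
n=3: →0(L), so W
n=4: →2(W), 3(W) — all W, so L
n=5: →0(L), so W
n=6: →4(L), so W
n=7: →0(L), so W
n=8: →4(L), so W
n=9: →6(W), 8(W) — all W, so L
n=10: →9(L), so W
n=11: →0(L), so W
n=12: →9(L), so W
n=13: →0(L), so W
n=14: →7(W), 12(W), 13(W) — all W, so L
n=15: →14(L), so W
n=16: →14(L), so W
n=17: →0(L), so W
n=18: →9(L), so W
n=19: →0(L), so W
n=20: →10(W), 15(W), 16(W), 18(W), 19(W) — all W, so L
n=21: →14(L), so W
n=22: →20(L), so W
n=23: →0(L), so W
n=24: →20(L), so W
n=25: →20(L), so W
L entries with 0 ≤ n ≤ 25: n = 0, 1, 4, 9, 14, 20; that makes 6.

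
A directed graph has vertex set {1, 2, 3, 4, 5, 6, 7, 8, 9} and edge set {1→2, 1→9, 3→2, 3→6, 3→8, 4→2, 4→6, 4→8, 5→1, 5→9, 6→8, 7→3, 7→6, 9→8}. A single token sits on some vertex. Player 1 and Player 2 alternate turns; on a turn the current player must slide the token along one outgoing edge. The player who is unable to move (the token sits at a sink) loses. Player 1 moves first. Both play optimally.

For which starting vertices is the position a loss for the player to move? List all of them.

Label each position W (a win for the player to move) or L (a loss). A position with no legal move is L; any other position is W exactly when some move reaches an L, and L when every move reaches a W.
Every edge goes from a vertex to one that appears earlier in the order 2, 8, 9, 1, 6, 4, 5, 3, 7, so processing vertices in that order labels each vertex after all of its successors.
2: no outgoing edge → L
8: no outgoing edge → L
9: can move to 8, which is L ⇒ W
1: can move to 2, which is L ⇒ W
6: can move to 8, which is L ⇒ W
4: can move to 8, which is L ⇒ W
5: moves to 1(W), 9(W); every one is W ⇒ L
3: can move to 8, which is L ⇒ W
7: moves to 3(W), 6(W); every one is W ⇒ L
The losing starting vertices are exactly the entries labelled L in this table (4 of them).

2, 5, 7, 8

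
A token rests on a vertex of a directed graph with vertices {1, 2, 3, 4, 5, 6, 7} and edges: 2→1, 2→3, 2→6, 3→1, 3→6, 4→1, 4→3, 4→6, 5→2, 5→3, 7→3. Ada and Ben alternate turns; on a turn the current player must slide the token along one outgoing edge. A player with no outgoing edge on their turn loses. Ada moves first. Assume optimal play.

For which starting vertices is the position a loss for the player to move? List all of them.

Classify positions by backward induction: terminal positions (no move available) are L. From any other position, the mover wins iff some move reaches an L.
Every edge goes from a vertex to one that appears earlier in the order 6, 1, 3, 2, 4, 5, 7, so processing vertices in that order labels each vertex after all of its successors.
6: no outgoing edge → L
1: no outgoing edge → L
3: reaches L-position 1 → W
2: reaches L-position 1 → W
4: reaches L-position 1 → W
5: only reaches 2(W), 3(W), all W → L
7: only reaches 3(W), which is W → L
Reading off the rows marked L gives the requested list; there are 4 such vertices.

1, 5, 6, 7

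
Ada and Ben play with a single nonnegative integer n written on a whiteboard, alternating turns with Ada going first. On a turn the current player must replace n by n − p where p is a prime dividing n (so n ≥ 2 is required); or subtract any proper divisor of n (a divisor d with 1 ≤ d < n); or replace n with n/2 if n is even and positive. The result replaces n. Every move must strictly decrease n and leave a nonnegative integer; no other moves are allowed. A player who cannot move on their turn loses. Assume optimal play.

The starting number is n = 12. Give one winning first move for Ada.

Move to 9.

Work bottom-up. With no move the player to move loses. Otherwise the position is W if at least one move leads to an L position for the opponent, and L if every move leads to a W.
n=0: no move → L
n=1: no move → L
n=2: reaches L-position 0 → W
n=3: reaches L-position 0 → W
n=4: only reaches 2(W), 3(W), all W → L
n=5: reaches L-position 0 → W
n=6: reaches L-position 4 → W
n=7: reaches L-position 0 → W
n=8: reaches L-position 4 → W
n=9: only reaches 6(W), 8(W), all W → L
n=10: reaches L-position 9 → W
n=11: reaches L-position 0 → W
n=12: reaches L-position 9 → W
From 12, the L positions reachable in one move are: 9.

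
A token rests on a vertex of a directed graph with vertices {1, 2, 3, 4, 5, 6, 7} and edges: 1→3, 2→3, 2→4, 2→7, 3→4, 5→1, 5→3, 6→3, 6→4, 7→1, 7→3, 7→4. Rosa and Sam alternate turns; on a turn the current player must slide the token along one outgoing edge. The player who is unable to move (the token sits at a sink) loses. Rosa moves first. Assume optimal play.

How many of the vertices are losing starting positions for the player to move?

Work bottom-up. With no move the player to move loses. Otherwise the position is W if at least one move leads to an L position for the opponent, and L if every move leads to a W.
Every edge goes from a vertex to one that appears earlier in the order 4, 3, 1, 7, 2, 6, 5, so processing vertices in that order labels each vertex after all of its successors.
4: no outgoing edge → L
3: reaches L-position 4 → W
1: only reaches 3(W), which is W → L
7: reaches L-position 1 → W
2: reaches L-position 4 → W
6: reaches L-position 4 → W
5: reaches L-position 1 → W
The L vertices are 1, 4; that is 2 in all.

2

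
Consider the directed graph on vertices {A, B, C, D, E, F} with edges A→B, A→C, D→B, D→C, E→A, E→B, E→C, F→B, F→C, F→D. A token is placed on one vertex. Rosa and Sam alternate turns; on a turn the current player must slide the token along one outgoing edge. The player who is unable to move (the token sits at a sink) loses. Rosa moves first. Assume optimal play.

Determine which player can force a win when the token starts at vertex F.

Rosa wins.

Work bottom-up. With no move the player to move loses. Otherwise the position is W if at least one move leads to an L position for the opponent, and L if every move leads to a W.
Every edge goes from a vertex to one that appears earlier in the order B, C, A, D, F, E, so processing vertices in that order labels each vertex after all of its successors.
B: no outgoing edge → L
C: no outgoing edge → L
A: →C(L), so W
D: →C(L), so W
F: →C(L), so W
E: →C(L), so W
From F Rosa can move to C, reaching an L position.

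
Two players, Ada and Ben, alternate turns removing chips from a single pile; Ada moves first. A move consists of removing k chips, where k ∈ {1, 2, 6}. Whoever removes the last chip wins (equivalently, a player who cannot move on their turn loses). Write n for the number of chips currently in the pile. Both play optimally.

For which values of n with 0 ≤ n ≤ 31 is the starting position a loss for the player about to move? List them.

0, 3, 7, 10, 14, 17, 21, 24, 28, 31

Classify positions by backward induction: terminal positions (no move available) are L. From any other position, the mover wins iff some move reaches an L.
n=0: no move → L
n=1: can move to 0, which is L ⇒ W
n=2: can move to 0, which is L ⇒ W
n=3: moves to 2(W), 1(W); every one is W ⇒ L
n=4: can move to 3, which is L ⇒ W
n=5: can move to 3, which is L ⇒ W
n=6: can move to 0, which is L ⇒ W
n=7: moves to 6(W), 5(W), 1(W); every one is W ⇒ L
n=8: can move to 7, which is L ⇒ W
n=9: can move to 7, which is L ⇒ W
n=10: moves to 9(W), 8(W), 4(W); every one is W ⇒ L
n=11: can move to 10, which is L ⇒ W
n=12: can move to 10, which is L ⇒ W
n=13: can move to 7, which is L ⇒ W
n=14: moves to 13(W), 12(W), 8(W); every one is W ⇒ L
n=15: can move to 14, which is L ⇒ W
n=16: can move to 14, which is L ⇒ W
n=17: moves to 16(W), 15(W), 11(W); every one is W ⇒ L
n=18: can move to 17, which is L ⇒ W
n=19: can move to 17, which is L ⇒ W
n=20: can move to 14, which is L ⇒ W
n=21: moves to 20(W), 19(W), 15(W); every one is W ⇒ L
n=22: can move to 21, which is L ⇒ W
n=23: can move to 21, which is L ⇒ W
n=24: moves to 23(W), 22(W), 18(W); every one is W ⇒ L
n=25: can move to 24, which is L ⇒ W
n=26: can move to 24, which is L ⇒ W
n=27: can move to 21, which is L ⇒ W
n=28: moves to 27(W), 26(W), 22(W); every one is W ⇒ L
n=29: can move to 28, which is L ⇒ W
n=30: can move to 28, which is L ⇒ W
n=31: moves to 30(W), 29(W), 25(W); every one is W ⇒ L
The losing starting values of n are exactly the entries labelled L in this table (10 of them).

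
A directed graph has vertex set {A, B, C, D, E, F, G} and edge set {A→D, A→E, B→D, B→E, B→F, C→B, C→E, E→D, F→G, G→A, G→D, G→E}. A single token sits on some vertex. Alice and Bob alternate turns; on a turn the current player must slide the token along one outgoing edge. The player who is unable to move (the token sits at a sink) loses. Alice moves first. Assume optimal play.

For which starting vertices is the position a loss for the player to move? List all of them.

C, D, F

Compute win/loss labels from the base case upward. A position with no move is L. Any other position is W if it can reach an L in one move, else L.
Every edge goes from a vertex to one that appears earlier in the order D, E, A, G, F, B, C, so processing vertices in that order labels each vertex after all of its successors.
D: no outgoing edge → L
E: can move to D, which is L ⇒ W
A: can move to D, which is L ⇒ W
G: can move to D, which is L ⇒ W
F: the only move is to G(W), a W ⇒ L
B: can move to F, which is L ⇒ W
C: moves to B(W), E(W); every one is W ⇒ L
Reading off the rows marked L gives the requested list; there are 3 such vertices.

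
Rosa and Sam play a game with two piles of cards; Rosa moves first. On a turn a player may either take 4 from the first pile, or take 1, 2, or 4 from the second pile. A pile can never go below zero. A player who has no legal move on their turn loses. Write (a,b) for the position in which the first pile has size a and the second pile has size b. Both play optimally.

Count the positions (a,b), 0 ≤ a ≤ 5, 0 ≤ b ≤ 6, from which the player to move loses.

Compute win/loss labels from the base case upward. A position with no move is L. Any other position is W if it can reach an L in one move, else L.
Every move lowers a or b (never raises either), so fill the grid row by row in increasing a, and left to right within a row: each cell's successors are then already labelled.
      b=0  b=1  b=2  b=3  b=4  b=5  b=6
a=0:    L    W    W    L    W    W    L
a=1:    L    W    W    L    W    W    L
a=2:    L    W    W    L    W    W    L
a=3:    L    W    W    L    W    W    L
a=4:    W    L    W    W    L    W    W
a=5:    W    L    W    W    L    W    W
Cells with no legal move (terminal, hence L): (0,0), (1,0), (2,0), (3,0).
The remaining L cells, each justified by listing all of its moves:
(0,3): →(0,2)(W), (0,1)(W) — all W, so L
(0,6): →(0,5)(W), (0,4)(W), (0,2)(W) — all W, so L
(1,3): →(1,2)(W), (1,1)(W) — all W, so L
(1,6): →(1,5)(W), (1,4)(W), (1,2)(W) — all W, so L
(2,3): →(2,2)(W), (2,1)(W) — all W, so L
(2,6): →(2,5)(W), (2,4)(W), (2,2)(W) — all W, so L
(3,3): →(3,2)(W), (3,1)(W) — all W, so L
(3,6): →(3,5)(W), (3,4)(W), (3,2)(W) — all W, so L
(4,1): →(0,1)(W), (4,0)(W) — all W, so L
(4,4): →(0,4)(W), (4,3)(W), (4,2)(W), (4,0)(W) — all W, so L
(5,1): →(1,1)(W), (5,0)(W) — all W, so L
(5,4): →(1,4)(W), (5,3)(W), (5,2)(W), (5,0)(W) — all W, so L
Every other cell has at least one move into one of the L cells above, so it is W.
L cells per row: a=0: 3, a=1: 3, a=2: 3, a=3: 3, a=4: 2, a=5: 2; total 16.

16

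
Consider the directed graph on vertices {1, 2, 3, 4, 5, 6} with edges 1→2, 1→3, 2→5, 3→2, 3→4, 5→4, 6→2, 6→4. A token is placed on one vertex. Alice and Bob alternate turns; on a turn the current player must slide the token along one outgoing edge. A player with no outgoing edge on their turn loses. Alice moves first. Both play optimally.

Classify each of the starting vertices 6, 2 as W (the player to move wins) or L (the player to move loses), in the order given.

6: W, 2: L

Build the W/L table. Terminal = L. A non-terminal position is W if it has a move to some L; otherwise it is L.
Every edge goes from a vertex to one that appears earlier in the order 4, 5, 2, 3, 6, 1, so processing vertices in that order labels each vertex after all of its successors.
4: no outgoing edge → L
5: can move to 4, which is L ⇒ W
2: the only move is to 5(W), a W ⇒ L
3: can move to 2, which is L ⇒ W
6: can move to 2, which is L ⇒ W
1: can move to 2, which is L ⇒ W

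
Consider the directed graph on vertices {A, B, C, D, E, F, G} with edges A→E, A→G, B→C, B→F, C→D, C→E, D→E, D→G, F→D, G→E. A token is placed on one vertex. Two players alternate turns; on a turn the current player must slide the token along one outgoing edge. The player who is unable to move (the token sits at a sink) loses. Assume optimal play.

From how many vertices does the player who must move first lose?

2

Label each position W (a win for the player to move) or L (a loss). A position with no legal move is L; any other position is W exactly when some move reaches an L, and L when every move reaches a W.
Every edge goes from a vertex to one that appears earlier in the order E, G, D, C, A, F, B, so processing vertices in that order labels each vertex after all of its successors.
E: no outgoing edge → L
G: →E(L), so W
D: →E(L), so W
C: →E(L), so W
A: →E(L), so W
F: →D(W) only, which is W, so L
B: →F(L), so W
The L vertices are E, F; that is 2 in all.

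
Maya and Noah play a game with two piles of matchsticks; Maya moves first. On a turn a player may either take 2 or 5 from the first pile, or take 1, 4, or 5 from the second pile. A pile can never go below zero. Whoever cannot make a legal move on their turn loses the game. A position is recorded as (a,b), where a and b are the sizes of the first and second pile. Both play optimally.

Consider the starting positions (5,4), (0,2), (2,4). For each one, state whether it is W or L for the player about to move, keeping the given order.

Build the W/L table. Terminal = L. A non-terminal position is W if it has a move to some L; otherwise it is L.
No move ever increases a pile, so every position that can arise here has a ≤ 5 and b ≤ 4; it is enough to label the cells with 0 ≤ a ≤ 5 and 0 ≤ b ≤ 4.
Every move lowers a or b (never raises either), so fill the grid row by row in increasing a, and left to right within a row: each cell's successors are then already labelled.
      b=0  b=1  b=2  b=3  b=4
a=0:    L    W    L    W    W
a=1:    L    W    L    W    W
a=2:    W    L    W    L    W
a=3:    W    L    W    L    W
a=4:    L    W    L    W    W
a=5:    W    W    W    W    L
Cells with no legal move (terminal, hence L): (0,0), (1,0).
The remaining L cells, each justified by listing all of its moves:
(0,2): only reaches (0,1)(W), which is W → L
(1,2): only reaches (1,1)(W), which is W → L
(2,1): only reaches (0,1)(W), (2,0)(W), all W → L
(2,3): only reaches (0,3)(W), (2,2)(W), all W → L
(3,1): only reaches (1,1)(W), (3,0)(W), all W → L
(3,3): only reaches (1,3)(W), (3,2)(W), all W → L
(4,0): only reaches (2,0)(W), which is W → L
(4,2): only reaches (2,2)(W), (4,1)(W), all W → L
(5,4): only reaches (3,4)(W), (0,4)(W), (5,3)(W), (5,0)(W), all W → L
Every other cell has at least one move into one of the L cells above, so it is W.
(5,4): one of the L cells justified above, so L
(0,2): one of the L cells justified above, so L
(2,4): the move to (2,3) reaches an L cell, so W

(5,4): L, (0,2): L, (2,4): W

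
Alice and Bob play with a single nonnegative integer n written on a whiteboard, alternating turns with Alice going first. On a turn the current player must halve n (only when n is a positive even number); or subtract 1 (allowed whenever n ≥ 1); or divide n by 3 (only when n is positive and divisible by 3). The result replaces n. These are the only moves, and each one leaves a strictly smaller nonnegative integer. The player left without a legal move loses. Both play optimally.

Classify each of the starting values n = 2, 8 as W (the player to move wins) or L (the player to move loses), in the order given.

2: L, 8: W

Use the standard recursion: the mover loses at a terminal position; elsewhere, the mover wins exactly when some move hands the opponent an L position.
n=0: no move → L
n=1: →0(L), so W
n=2: →1(W) only, which is W, so L
n=3: →2(L), so W
n=4: →2(L), so W
n=5: →4(W) only, which is W, so L
n=6: →2(L), so W
n=7: →6(W) only, which is W, so L
n=8: →7(L), so W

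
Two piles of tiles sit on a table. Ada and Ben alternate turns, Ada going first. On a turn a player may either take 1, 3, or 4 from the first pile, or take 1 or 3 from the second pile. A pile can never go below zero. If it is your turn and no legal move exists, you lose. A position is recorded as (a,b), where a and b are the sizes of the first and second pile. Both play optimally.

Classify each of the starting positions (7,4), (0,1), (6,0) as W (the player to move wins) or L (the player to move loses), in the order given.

Compute win/loss labels from the base case upward. A position with no move is L. Any other position is W if it can reach an L in one move, else L.
No move ever increases a pile, so every position that can arise here has a ≤ 7 and b ≤ 4; it is enough to label the cells with 0 ≤ a ≤ 7 and 0 ≤ b ≤ 4.
Every move lowers a or b (never raises either), so fill the grid row by row in increasing a, and left to right within a row: each cell's successors are then already labelled.
      b=0  b=1  b=2  b=3  b=4
a=0:    L    W    L    W    L
a=1:    W    L    W    L    W
a=2:    L    W    L    W    L
a=3:    W    L    W    L    W
a=4:    W    W    W    W    W
a=5:    W    W    W    W    W
a=6:    W    W    W    W    W
a=7:    L    W    L    W    L
Cells with no legal move (terminal, hence L): (0,0).
The remaining L cells, each justified by listing all of its moves:
(0,2): L (sole option (0,1)(W) is W)
(0,4): L (options (0,3)(W), (0,1)(W) are all W)
(1,1): L (options (0,1)(W), (1,0)(W) are all W)
(1,3): L (options (0,3)(W), (1,2)(W), (1,0)(W) are all W)
(2,0): L (sole option (1,0)(W) is W)
(2,2): L (options (1,2)(W), (2,1)(W) are all W)
(2,4): L (options (1,4)(W), (2,3)(W), (2,1)(W) are all W)
(3,1): L (options (2,1)(W), (0,1)(W), (3,0)(W) are all W)
(3,3): L (options (2,3)(W), (0,3)(W), (3,2)(W), (3,0)(W) are all W)
(7,0): L (options (6,0)(W), (4,0)(W), (3,0)(W) are all W)
(7,2): L (options (6,2)(W), (4,2)(W), (3,2)(W), (7,1)(W) are all W)
(7,4): L (options (6,4)(W), (4,4)(W), (3,4)(W), (7,3)(W), (7,1)(W) are all W)
Every other cell has at least one move into one of the L cells above, so it is W.
(7,4): one of the L cells justified above, so L
(0,1): the move to (0,0) reaches an L cell, so W
(6,0): the move to (2,0) reaches an L cell, so W

(7,4): L, (0,1): W, (6,0): W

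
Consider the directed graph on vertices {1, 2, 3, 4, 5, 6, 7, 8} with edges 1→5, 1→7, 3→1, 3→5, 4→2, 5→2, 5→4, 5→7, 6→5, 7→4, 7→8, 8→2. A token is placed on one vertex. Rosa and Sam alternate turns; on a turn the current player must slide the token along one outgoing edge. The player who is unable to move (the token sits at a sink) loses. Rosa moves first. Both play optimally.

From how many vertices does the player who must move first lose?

Label each position W (a win for the player to move) or L (a loss). A position with no legal move is L; any other position is W exactly when some move reaches an L, and L when every move reaches a W.
Every edge goes from a vertex to one that appears earlier in the order 2, 8, 4, 7, 5, 1, 6, 3, so processing vertices in that order labels each vertex after all of its successors.
2: no outgoing edge → L
8: →2(L), so W
4: →2(L), so W
7: →4(W), 8(W) — all W, so L
5: →7(L), so W
1: →7(L), so W
6: →5(W) only, which is W, so L
3: →1(W), 5(W) — all W, so L
The L vertices are 2, 3, 6, 7; that is 4 in all.

4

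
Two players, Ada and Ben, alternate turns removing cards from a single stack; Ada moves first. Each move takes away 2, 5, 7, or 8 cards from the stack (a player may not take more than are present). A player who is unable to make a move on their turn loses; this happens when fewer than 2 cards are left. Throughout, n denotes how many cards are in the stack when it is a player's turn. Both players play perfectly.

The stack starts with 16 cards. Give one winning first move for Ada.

Remove 2, leaving 14.

Work bottom-up. With no move the player to move loses. Otherwise the position is W if at least one move leads to an L position for the opponent, and L if every move leads to a W.
n=0: no move → L
n=1: no move → L
n=2: can move to 0, which is L ⇒ W
n=3: can move to 1, which is L ⇒ W
n=4: the only move is to 2(W), a W ⇒ L
n=5: can move to 0, which is L ⇒ W
n=6: can move to 4, which is L ⇒ W
n=7: can move to 0, which is L ⇒ W
n=8: can move to 1, which is L ⇒ W
n=9: can move to 4, which is L ⇒ W
n=10: moves to 8(W), 5(W), 3(W), 2(W); every one is W ⇒ L
n=11: can move to 4, which is L ⇒ W
n=12: can move to 10, which is L ⇒ W
n=13: moves to 11(W), 8(W), 6(W), 5(W); every one is W ⇒ L
n=14: moves to 12(W), 9(W), 7(W), 6(W); every one is W ⇒ L
n=15: can move to 13, which is L ⇒ W
n=16: can move to 14, which is L ⇒ W
From 16, the L positions reachable in one move are: 14.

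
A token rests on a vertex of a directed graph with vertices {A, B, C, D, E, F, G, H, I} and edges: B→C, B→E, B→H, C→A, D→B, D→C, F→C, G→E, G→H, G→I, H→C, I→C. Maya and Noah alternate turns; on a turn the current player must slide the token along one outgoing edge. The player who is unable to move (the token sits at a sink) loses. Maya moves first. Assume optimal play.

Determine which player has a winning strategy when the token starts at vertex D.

Noah wins.

Compute win/loss labels from the base case upward. A position with no move is L. Any other position is W if it can reach an L in one move, else L.
Every edge goes from a vertex to one that appears earlier in the order E, A, C, I, H, G, B, D, F, so processing vertices in that order labels each vertex after all of its successors.
E: no outgoing edge → L
A: no outgoing edge → L
C: can move to A, which is L ⇒ W
I: the only move is to C(W), a W ⇒ L
H: the only move is to C(W), a W ⇒ L
G: can move to H, which is L ⇒ W
B: can move to H, which is L ⇒ W
D: moves to B(W), C(W); every one is W ⇒ L
F: the only move is to C(W), a W ⇒ L
Every move from D reaches a W position, so the mover loses.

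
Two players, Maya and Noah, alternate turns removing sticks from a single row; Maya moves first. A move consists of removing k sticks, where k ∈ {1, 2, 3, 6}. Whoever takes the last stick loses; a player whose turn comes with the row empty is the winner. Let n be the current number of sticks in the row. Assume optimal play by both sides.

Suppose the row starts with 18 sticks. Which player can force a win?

Maya wins.

Label each position W (a win for the player to move) or L (a loss). A position with no legal move is W; any other position is W exactly when some move reaches an L, and L when every move reaches a W.
n=0: no move; the opponent has just taken the last stick and therefore loses → W
n=1: L (sole option 0(W) is W)
n=2: W (go to 1, an L position)
n=3: W (go to 1, an L position)
n=4: W (go to 1, an L position)
n=5: L (options 4(W), 3(W), 2(W) are all W)
n=6: W (go to 5, an L position)
n=7: W (go to 5, an L position)
n=8: W (go to 5, an L position)
n=9: L (options 8(W), 7(W), 6(W), 3(W) are all W)
n=10: W (go to 9, an L position)
n=11: W (go to 9, an L position)
n=12: W (go to 9, an L position)
n=13: L (options 12(W), 11(W), 10(W), 7(W) are all W)
n=14: W (go to 13, an L position)
n=15: W (go to 13, an L position)
n=16: W (go to 13, an L position)
n=17: L (options 16(W), 15(W), 14(W), 11(W) are all W)
n=18: W (go to 17, an L position)
The starting position 18 is W: Maya should remove 1, leaving 17, handing over an L position.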